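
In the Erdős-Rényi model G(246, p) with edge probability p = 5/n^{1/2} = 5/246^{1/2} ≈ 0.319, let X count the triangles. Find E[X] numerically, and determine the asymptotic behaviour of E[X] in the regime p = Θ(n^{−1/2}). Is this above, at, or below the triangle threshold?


Number of potential triangles: C(246, 3) = 2450980.
Each occurs with probability p³ ≈ (0.319)³ ≈ 3.23972e-02.
By linearity: E[X] = C(246, 3)·p³ ≈ 2450980 · 3.23972e-02 ≈ 79404.866.
Since α = 1/2 < 1, p = c/n^{1/2} ≫ 1/n is above the triangle threshold p ~ 1/n. Asymptotically E[X] ~ (c³/6)·n^{3(1−α)} = (5³/6)·n^{1.5} → ∞; triangles are abundant w.h.p.

E[X] ≈ 79404.866; in regime p = Θ(1/n^{1/2}) E[X] diverges (above the triangle threshold p ~ 1/n).


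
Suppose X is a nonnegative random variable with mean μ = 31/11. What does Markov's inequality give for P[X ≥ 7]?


μ = E[X] = 31/11, a = 7.
Markov: P[X ≥ 7] ≤ μ/a = (31/11)/7 = 31/77.
Numerically: ≈ 0.403.
(Since a = 7 > μ = 2.818, the bound 31/77 is < 1 and informative.)

P[X ≥ 7] ≤ 31/77 ≈ 0.403.


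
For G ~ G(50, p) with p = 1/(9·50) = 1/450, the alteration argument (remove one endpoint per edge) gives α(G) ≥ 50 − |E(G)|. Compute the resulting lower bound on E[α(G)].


E[|E(G)|] = C(50, 2)·p = 1225 · (1/450) = 49/18.
E[α(G)] ≥ n − E[|E(G)|] = 50 − 49/18 = 851/18.
Numerically: ≈ 47.277778.
(This is only a lower bound; the true E[α(G)] may be larger.)

E[α(G)] ≥ 851/18 ≈ 47.277778.


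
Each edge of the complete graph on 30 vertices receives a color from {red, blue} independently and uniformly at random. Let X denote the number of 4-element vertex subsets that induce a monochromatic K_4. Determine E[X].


Let X = Σ_S X_S over the C(30, 4) = 27405 subsets S of size 4, where X_S = 1 if the K_4 on S is monochromatic.
For a fixed S, the K_4 on S has C(4, 2) = 6 edges. P[all 6 edges red] = (1/2)^6, and likewise for blue, so P[monochromatic] = 2·(1/2)^6 = 2^{1 − 6} = 1/32.
By linearity of expectation: E[X] = C(30, 4) · 2^{1 − 6} = 27405 · 1/32 = 27405/32.
Numerically: E[X] ≈ 856.406.

E[X] = C(30,4)·2^(1−C(4,2)) = 27405/32 ≈ 856.406.


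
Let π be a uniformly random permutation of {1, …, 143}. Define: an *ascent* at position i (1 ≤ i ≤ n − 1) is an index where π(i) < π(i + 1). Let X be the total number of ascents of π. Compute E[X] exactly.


Write X = Σ X_I over i = 1, …, 142, with X_I the indicator of one ascent.
There are 142 indicators.
For each fixed i, the pair (π(i), π(i+1)) is a uniformly random ordered pair of distinct values from {1, …, 143}; by symmetry P[π(i) < π(i+1)] = 1/2.
By linearity: E[X] = 142 · (1/2) = (143 − 1) · (1/2) = 71 ≈ 71.0000.

E[X] = 71 = 71.0000.


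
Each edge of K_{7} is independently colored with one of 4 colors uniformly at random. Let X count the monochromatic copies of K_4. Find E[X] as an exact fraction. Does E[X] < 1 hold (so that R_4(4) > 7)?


E[X] = C(7, 4) · 4^{1 − 6} = 35 · 4^{−5} = 35/1024.
As a reduced fraction: E[X] = 35/1024 ≈ 0.034.
Is E[X] < 1? YES.
Since E[X] < 1, there exists a 4-coloring of K_{7} with no monochromatic K_4; hence R_4(4) > 7.

E[X] = 35/1024 ≈ 0.034; E[X] < 1, so R_4(4) > 7.


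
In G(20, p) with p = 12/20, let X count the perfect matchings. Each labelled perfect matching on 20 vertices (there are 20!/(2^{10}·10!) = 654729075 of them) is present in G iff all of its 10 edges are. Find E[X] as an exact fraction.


K_20 has 20!/(2^{10}·10!) = 654729075 labelled perfect matchings.
For each such perfect matching H, let X_H = 1 if all 10 edges of H are present in G. Then P[X_H = 1] = p^{10} = (3/5)^{10} = 59049/9765625.
By linearity of expectation: E[X] = Σ_H E[X_H] = 654729075 · p^{10} = 654729075 · 59049/9765625 = 1546443885987/390625.
Numerically: E[X] ≈ 3.96e+06.

E[X] = 654729075 · (3/5)^{10} = 1546443885987/390625 ≈ 3.96e+06.


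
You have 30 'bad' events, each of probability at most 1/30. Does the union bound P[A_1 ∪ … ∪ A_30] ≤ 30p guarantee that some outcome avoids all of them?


Union bound: P[∪_{i=1}^{30} A_i] ≤ Σ_i P[A_i] ≤ 30·p = 30·(1/30) = 1.
Numerically: 1 ≈ 1.000000.
Is 1 < 1? NO.
Since the bound 1 is ≥ 1, the union bound is uninformative here; it does NOT by itself certify existence.

30·p = 1 ≈ 1.000000; existence NOT certified by the union bound.


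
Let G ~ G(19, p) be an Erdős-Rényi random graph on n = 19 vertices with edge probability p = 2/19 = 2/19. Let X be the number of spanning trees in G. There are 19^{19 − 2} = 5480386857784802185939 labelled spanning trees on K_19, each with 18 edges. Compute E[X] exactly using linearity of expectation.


K_19 has 19^{19 − 2} = 5480386857784802185939 labelled spanning trees.
For each such spanning tree H, let X_H = 1 if all 18 edges of H are present in G. Then P[X_H = 1] = p^{18} = (2/19)^{18} = 262144/104127350297911241532841.
By linearity of expectation: E[X] = Σ_H E[X_H] = 5480386857784802185939 · p^{18} = 5480386857784802185939 · 262144/104127350297911241532841 = 262144/19.
Numerically: E[X] ≈ 13797.1.

E[X] = 5480386857784802185939 · (2/19)^{18} = 262144/19 ≈ 13797.1.


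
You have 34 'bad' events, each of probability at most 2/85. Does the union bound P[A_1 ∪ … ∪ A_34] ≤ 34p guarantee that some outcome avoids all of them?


Union bound: P[∪_{i=1}^{34} A_i] ≤ Σ_i P[A_i] ≤ 34·p = 34·(2/85) = 4/5.
Numerically: 4/5 ≈ 0.80000.
Is 4/5 < 1? YES.
Since P[∪ A_i] ≤ 4/5 < 1, the complement has P[∩ A_i^c] ≥ 1 − 4/5 = 1/5 > 0, so some outcome avoids every A_i.

34·p = 4/5 ≈ 0.80000; existence CERTIFIED by the union bound.


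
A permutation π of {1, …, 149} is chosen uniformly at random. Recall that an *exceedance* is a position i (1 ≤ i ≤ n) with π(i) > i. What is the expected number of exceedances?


Write X = Σ_{i=1}^{149} X_i, where X_i = 1_{π(i) > i}.
For each fixed i, π(i) is uniform over {1, …, 149} (marginal of a uniform permutation), so P[π(i) > i] = (n − i)/n. Summing: Σ_{i=1}^{149} (n − i)/n = (0 + 1 + … + 148)/149 = 149(149 − 1)/(2·149) = (149 − 1)/2.
Hence E[X] = Σ_{i=1}^{149} (149 − i)/149 = 74 ≈ 74.000000.

E[X] = 74 = 74.000000.


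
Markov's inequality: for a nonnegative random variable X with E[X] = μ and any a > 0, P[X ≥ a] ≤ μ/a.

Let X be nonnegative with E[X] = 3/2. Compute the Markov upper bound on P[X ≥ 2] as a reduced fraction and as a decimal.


μ = E[X] = 3/2, a = 2.
Markov: P[X ≥ 2] ≤ μ/a = (3/2)/2 = 3/4.
Numerically: ≈ 0.7500.
(Since a = 2 > μ = 1.5000, the bound 3/4 is < 1 and informative.)

P[X ≥ 2] ≤ 3/4 ≈ 0.7500.


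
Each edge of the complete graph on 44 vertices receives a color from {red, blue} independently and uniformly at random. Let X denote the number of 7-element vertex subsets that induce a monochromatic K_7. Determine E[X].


Let X = Σ_S X_S over the C(44, 7) = 38320568 subsets S of size 7, where X_S = 1 if the K_7 on S is monochromatic.
For a fixed S, the K_7 on S has C(7, 2) = 21 edges. P[all 21 edges red] = (1/2)^21, and likewise for blue, so P[monochromatic] = 2·(1/2)^21 = 2^{1 − 21} = 1/1048576.
By linearity of expectation: E[X] = C(44, 7) · 2^{1 − 21} = 38320568 · 1/1048576 = 4790071/131072.
Numerically: E[X] ≈ 36.5453.

E[X] = C(44,7)·2^(1−C(7,2)) = 4790071/131072 ≈ 36.5453.


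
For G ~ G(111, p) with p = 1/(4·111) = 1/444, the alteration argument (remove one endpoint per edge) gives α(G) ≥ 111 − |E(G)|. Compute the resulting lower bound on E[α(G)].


E[|E(G)|] = C(111, 2)·p = 6105 · (1/444) = 55/4.
E[α(G)] ≥ n − E[|E(G)|] = 111 − 55/4 = 389/4.
Numerically: ≈ 97.25000.
(This is only a lower bound; the true E[α(G)] may be larger.)

E[α(G)] ≥ 389/4 ≈ 97.25000.


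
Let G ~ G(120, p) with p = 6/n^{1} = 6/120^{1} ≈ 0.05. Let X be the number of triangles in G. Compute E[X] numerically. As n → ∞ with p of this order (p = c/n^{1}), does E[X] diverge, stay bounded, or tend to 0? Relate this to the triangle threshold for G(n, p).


Number of potential triangles: C(120, 3) = 280840.
Each occurs with probability p³ ≈ (0.05)³ ≈ 1.250000e-04.
By linearity: E[X] = C(120, 3)·p³ ≈ 280840 · 1.250000e-04 ≈ 35.1050.
Here α = 1, so p = 6/n is exactly at the triangle threshold p ~ 1/n. Asymptotically E[X] → c³/6 = 6³/6 = 36 ≈ 36.0000, a bounded constant. In this regime the triangle count is asymptotically Poisson(c³/6).

E[X] ≈ 35.1050; in regime p = Θ(1/n^{1}) E[X] stays bounded (at the triangle threshold p ~ 1/n).


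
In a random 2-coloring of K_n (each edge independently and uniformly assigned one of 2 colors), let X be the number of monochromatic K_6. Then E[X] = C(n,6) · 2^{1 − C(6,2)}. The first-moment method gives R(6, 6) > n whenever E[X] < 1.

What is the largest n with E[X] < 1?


We need C(n, 6) · 2^{1 − 15} < 1, i.e. C(n, 6) < 2^{15 − 1} = 16384.
Check values of n near the boundary:
  n = 13: C(13, 6) = 1716; 1716 < 16384? YES
  n = 14: C(14, 6) = 3003; 3003 < 16384? YES
  n = 15: C(15, 6) = 5005; 5005 < 16384? YES
  n = 16: C(16, 6) = 8008; 8008 < 16384? YES
  n = 17: C(17, 6) = 12376; 12376 < 16384? YES
  n = 18: C(18, 6) = 18564; 18564 < 16384? NO
  n = 19: C(19, 6) = 27132; 27132 < 16384? NO
  n = 20: C(20, 6) = 38760; 38760 < 16384? NO
The largest n with C(n, 6) < 16384 is n = 17 (where E[X] = 1547/2048 ≈ 0.7554). Hence R(6, 6) > 17, i.e. R(6, 6) ≥ 18.

Largest n = 17; hence R(6, 6) > 17.


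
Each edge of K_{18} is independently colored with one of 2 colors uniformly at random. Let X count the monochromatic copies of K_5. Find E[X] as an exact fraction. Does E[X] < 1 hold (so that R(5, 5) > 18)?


E[X] = C(18, 5) · 2^{1 − 10} = 8568 · 2^{−9} = 8568/512.
As a reduced fraction: E[X] = 1071/64 ≈ 16.734375.
Is E[X] < 1? NO.
Since E[X] ≥ 1, the first-moment bound is inconclusive at n = 18; it does NOT by itself certify R(5, 5) > 18.

E[X] = 1071/64 ≈ 16.734375; E[X] ≥ 1; first-moment method inconclusive here.


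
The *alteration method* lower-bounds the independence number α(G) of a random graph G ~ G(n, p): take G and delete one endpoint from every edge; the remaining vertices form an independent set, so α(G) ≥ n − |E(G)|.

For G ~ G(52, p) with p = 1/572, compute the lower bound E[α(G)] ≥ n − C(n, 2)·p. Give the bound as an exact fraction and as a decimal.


E[|E(G)|] = C(52, 2)·p = 1326 · (1/572) = 51/22.
E[α(G)] ≥ n − E[|E(G)|] = 52 − 51/22 = 1093/22.
Numerically: ≈ 49.6818.
(This is only a lower bound; the true E[α(G)] may be larger.)

E[α(G)] ≥ 1093/22 ≈ 49.6818.


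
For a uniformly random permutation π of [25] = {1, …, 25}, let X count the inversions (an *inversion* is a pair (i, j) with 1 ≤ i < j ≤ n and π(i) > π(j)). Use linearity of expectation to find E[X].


Write X = Σ X_I over the C(25, 2) = 300 pairs i < j, with X_I the indicator of one inversion.
There are 300 indicators.
For each fixed pair i < j, the values π(i) and π(j) are two distinct elements of {1, …, 25} in uniformly random order; by symmetry P[π(i) > π(j)] = 1/2.
By linearity: E[X] = 300 · (1/2) = C(25, 2) · (1/2) = 300/2 = 150 ≈ 150.000.

E[X] = 150 = 150.000.


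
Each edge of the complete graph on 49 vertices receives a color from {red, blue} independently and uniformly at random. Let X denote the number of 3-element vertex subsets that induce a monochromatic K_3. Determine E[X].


Let X = Σ_S X_S over the C(49, 3) = 18424 subsets S of size 3, where X_S = 1 if the K_3 on S is monochromatic.
For a fixed S, the K_3 on S has C(3, 2) = 3 edges. P[all 3 edges red] = (1/2)^3, and likewise for blue, so P[monochromatic] = 2·(1/2)^3 = 2^{1 − 3} = 1/4.
By linearity: E[X] = C(49, 3) · 2^{1 − 3} = 18424 · 1/4 = 4606.
Numerically: E[X] ≈ 4606.000.

E[X] = C(49,3)·2^(1−C(3,2)) = 4606 ≈ 4606.000.


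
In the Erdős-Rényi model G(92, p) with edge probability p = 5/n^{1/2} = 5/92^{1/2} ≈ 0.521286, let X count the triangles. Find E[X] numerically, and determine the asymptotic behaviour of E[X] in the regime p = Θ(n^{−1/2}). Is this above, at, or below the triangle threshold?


Number of potential triangles: C(92, 3) = 125580.
Each occurs with probability p³ ≈ (0.521286)³ ≈ 1.41653814e-01.
By linearity: E[X] = C(92, 3)·p³ ≈ 125580 · 1.41653814e-01 ≈ 17788.885949.
Since α = 1/2 < 1, p = c/n^{1/2} ≫ 1/n is above the triangle threshold p ~ 1/n. Asymptotically E[X] ~ (c³/6)·n^{3(1−α)} = (5³/6)·n^{1.5} → ∞; triangles are abundant w.h.p.

E[X] ≈ 17788.885949; in regime p = Θ(1/n^{1/2}) E[X] diverges (above the triangle threshold p ~ 1/n).


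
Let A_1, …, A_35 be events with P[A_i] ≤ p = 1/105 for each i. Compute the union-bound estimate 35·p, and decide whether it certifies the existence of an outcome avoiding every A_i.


Union bound: P[∪_{i=1}^{35} A_i] ≤ Σ_i P[A_i] ≤ 35·p = 35·(1/105) = 1/3.
Numerically: 1/3 ≈ 0.3333.
Is 1/3 < 1? YES.
Since P[∪ A_i] ≤ 1/3 < 1, the complement has P[∩ A_i^c] ≥ 1 − 1/3 = 2/3 > 0, so some outcome avoids every A_i.

35·p = 1/3 ≈ 0.3333; existence CERTIFIED by the union bound.


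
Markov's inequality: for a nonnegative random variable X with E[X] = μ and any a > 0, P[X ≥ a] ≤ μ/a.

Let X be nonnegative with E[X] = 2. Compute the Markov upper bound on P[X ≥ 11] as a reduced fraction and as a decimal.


μ = E[X] = 2, a = 11.
Markov: P[X ≥ 11] ≤ μ/a = (2)/11 = 2/11.
Numerically: ≈ 0.18182.
(Since a = 11 > μ = 2.00000, the bound 2/11 is < 1 and informative.)

P[X ≥ 11] ≤ 2/11 ≈ 0.18182.


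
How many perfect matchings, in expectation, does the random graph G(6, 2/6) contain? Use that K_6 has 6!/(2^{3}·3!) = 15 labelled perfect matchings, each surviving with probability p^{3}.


K_6 has 6!/(2^{3}·3!) = 15 labelled perfect matchings.
For each such perfect matching H, let X_H = 1 if all 3 edges of H are present in G. Then P[X_H = 1] = p^{3} = (1/3)^{3} = 1/27.
By linearity: E[X] = Σ_H E[X_H] = 15 · p^{3} = 15 · 1/27 = 5/9.
Numerically: E[X] ≈ 0.55556.

E[X] = 15 · (1/3)^{3} = 5/9 ≈ 0.55556.


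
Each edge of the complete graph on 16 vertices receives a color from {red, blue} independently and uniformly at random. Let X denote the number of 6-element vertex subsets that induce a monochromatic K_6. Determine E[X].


Let X = Σ_S X_S over the C(16, 6) = 8008 subsets S of size 6, where X_S = 1 if the K_6 on S is monochromatic.
For a fixed S, the K_6 on S has C(6, 2) = 15 edges. P[all 15 edges red] = (1/2)^15, and likewise for blue, so P[monochromatic] = 2·(1/2)^15 = 2^{1 − 15} = 1/16384.
Summing: E[X] = C(16, 6) · 2^{1 − 15} = 8008 · 1/16384 = 1001/2048.
Numerically: E[X] ≈ 0.48877.

E[X] = C(16,6)·2^(1−C(6,2)) = 1001/2048 ≈ 0.48877.


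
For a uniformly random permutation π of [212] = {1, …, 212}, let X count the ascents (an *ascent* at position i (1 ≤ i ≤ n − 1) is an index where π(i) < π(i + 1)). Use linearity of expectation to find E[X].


Write X = Σ X_I over i = 1, …, 211, with X_I the indicator of one ascent.
There are 211 indicators.
For each fixed i, the pair (π(i), π(i+1)) is a uniformly random ordered pair of distinct values from {1, …, 212}; by symmetry P[π(i) < π(i+1)] = 1/2.
By linearity: E[X] = 211 · (1/2) = (212 − 1) · (1/2) = 211/2 ≈ 105.50000.

E[X] = 211/2 = 105.50000.


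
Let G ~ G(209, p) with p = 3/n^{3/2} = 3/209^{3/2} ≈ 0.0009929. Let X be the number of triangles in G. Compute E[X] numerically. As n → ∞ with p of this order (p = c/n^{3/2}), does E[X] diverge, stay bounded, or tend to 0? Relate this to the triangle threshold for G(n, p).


Number of potential triangles: C(209, 3) = 1499784.
Each occurs with probability p³ ≈ (0.0009929)³ ≈ 9.788260e-10.
By linearity: E[X] = C(209, 3)·p³ ≈ 1499784 · 9.788260e-10 ≈ 0.0015.
Since α = 3/2 > 1, p = c/n^{3/2} = o(1/n) is below the triangle threshold p ~ 1/n. Asymptotically E[X] ~ (c³/6)·n^{3(1−α)} = (3³/6)·n^{-1.5} → 0, so by Markov's inequality G has no triangles w.h.p.

E[X] ≈ 0.0015; in regime p = Θ(1/n^{3/2}) E[X] tends to 0 (below the triangle threshold p ~ 1/n).


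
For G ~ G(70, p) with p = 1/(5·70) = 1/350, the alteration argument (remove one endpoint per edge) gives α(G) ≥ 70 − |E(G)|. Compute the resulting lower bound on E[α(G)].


E[|E(G)|] = C(70, 2)·p = 2415 · (1/350) = 69/10.
E[α(G)] ≥ n − E[|E(G)|] = 70 − 69/10 = 631/10.
Numerically: ≈ 63.100000.
(This is only a lower bound; the true E[α(G)] may be larger.)

E[α(G)] ≥ 631/10 ≈ 63.100000.


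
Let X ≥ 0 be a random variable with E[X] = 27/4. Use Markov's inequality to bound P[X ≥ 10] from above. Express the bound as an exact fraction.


μ = E[X] = 27/4, a = 10.
Markov: P[X ≥ 10] ≤ μ/a = (27/4)/10 = 27/40.
Numerically: ≈ 0.675.
(Since a = 10 > μ = 6.750, the bound 27/40 is < 1 and informative.)

P[X ≥ 10] ≤ 27/40 ≈ 0.675.


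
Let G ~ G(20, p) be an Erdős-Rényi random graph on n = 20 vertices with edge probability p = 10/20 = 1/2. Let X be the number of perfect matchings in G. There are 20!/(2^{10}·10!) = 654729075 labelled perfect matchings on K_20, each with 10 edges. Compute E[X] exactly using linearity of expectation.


K_20 has 20!/(2^{10}·10!) = 654729075 labelled perfect matchings.
For each such perfect matching H, let X_H = 1 if all 10 edges of H are present in G. Then P[X_H = 1] = p^{10} = (1/2)^{10} = 1/1024.
By linearity: E[X] = Σ_H E[X_H] = 654729075 · p^{10} = 654729075 · 1/1024 = 654729075/1024.
Numerically: E[X] ≈ 6.39e+05.

E[X] = 654729075 · (1/2)^{10} = 654729075/1024 ≈ 6.39e+05.


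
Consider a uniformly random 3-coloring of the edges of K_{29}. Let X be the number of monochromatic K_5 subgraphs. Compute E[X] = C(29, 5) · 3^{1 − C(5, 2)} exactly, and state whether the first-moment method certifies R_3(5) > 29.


E[X] = C(29, 5) · 3^{1 − 10} = 118755 · 3^{−9} = 118755/19683.
As a reduced fraction: E[X] = 13195/2187 ≈ 6.033379.
Is E[X] < 1? NO.
Since E[X] ≥ 1, the first-moment bound is inconclusive at n = 29; it does NOT by itself certify R_3(5) > 29.

E[X] = 13195/2187 ≈ 6.033379; E[X] ≥ 1; first-moment method inconclusive here.


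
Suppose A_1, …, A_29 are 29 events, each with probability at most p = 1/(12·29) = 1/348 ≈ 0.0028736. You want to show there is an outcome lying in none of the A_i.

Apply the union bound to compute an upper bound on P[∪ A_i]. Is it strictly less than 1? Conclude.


Union bound: P[∪_{i=1}^{29} A_i] ≤ Σ_i P[A_i] ≤ 29·p = 29·(1/348) = 1/12.
Numerically: 1/12 ≈ 0.0833333.
Is 1/12 < 1? YES.
Since P[∪ A_i] ≤ 1/12 < 1, the complement has P[∩ A_i^c] ≥ 1 − 1/12 = 11/12 > 0, so some outcome avoids every A_i.

29·p = 1/12 ≈ 0.0833333; existence CERTIFIED by the union bound.


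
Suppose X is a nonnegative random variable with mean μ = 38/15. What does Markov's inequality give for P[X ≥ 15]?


μ = E[X] = 38/15, a = 15.
Markov: P[X ≥ 15] ≤ μ/a = (38/15)/15 = 38/225.
Numerically: ≈ 0.1689.
(Since a = 15 > μ = 2.5333, the bound 38/225 is < 1 and informative.)

P[X ≥ 15] ≤ 38/225 ≈ 0.1689.


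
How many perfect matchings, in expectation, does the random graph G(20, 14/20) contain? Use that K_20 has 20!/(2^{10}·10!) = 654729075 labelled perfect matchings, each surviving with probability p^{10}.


K_20 has 20!/(2^{10}·10!) = 654729075 labelled perfect matchings.
For each such perfect matching H, let X_H = 1 if all 10 edges of H are present in G. Then P[X_H = 1] = p^{10} = (7/10)^{10} = 282475249/10000000000.
By linearity of expectation: E[X] = Σ_H E[X_H] = 654729075 · p^{10} = 654729075 · 282475249/10000000000 = 7397790339526587/400000000.
Numerically: E[X] ≈ 1.84945e+07.

E[X] = 654729075 · (7/10)^{10} = 7397790339526587/400000000 ≈ 1.84945e+07.


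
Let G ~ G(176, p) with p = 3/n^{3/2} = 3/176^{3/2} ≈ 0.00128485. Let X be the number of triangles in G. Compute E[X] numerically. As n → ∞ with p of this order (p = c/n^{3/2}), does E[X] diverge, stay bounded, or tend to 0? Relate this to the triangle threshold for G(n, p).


Number of potential triangles: C(176, 3) = 893200.
Each occurs with probability p³ ≈ (0.00128485)³ ≈ 2.12107858e-09.
By linearity: E[X] = C(176, 3)·p³ ≈ 893200 · 2.12107858e-09 ≈ 0.001895.
Since α = 3/2 > 1, p = c/n^{3/2} = o(1/n) is below the triangle threshold p ~ 1/n. Asymptotically E[X] ~ (c³/6)·n^{3(1−α)} = (3³/6)·n^{-1.5} → 0, so by Markov's inequality G has no triangles w.h.p.

E[X] ≈ 0.001895; in regime p = Θ(1/n^{3/2}) E[X] tends to 0 (below the triangle threshold p ~ 1/n).


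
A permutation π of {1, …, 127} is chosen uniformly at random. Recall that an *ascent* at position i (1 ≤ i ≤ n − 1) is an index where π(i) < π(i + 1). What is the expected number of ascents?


Write X = Σ X_I over i = 1, …, 126, with X_I the indicator of one ascent.
There are 126 indicators.
For each fixed i, the pair (π(i), π(i+1)) is a uniformly random ordered pair of distinct values from {1, …, 127}; by symmetry P[π(i) < π(i+1)] = 1/2.
By linearity: E[X] = 126 · (1/2) = (127 − 1) · (1/2) = 63 ≈ 63.0000.

E[X] = 63 = 63.0000.


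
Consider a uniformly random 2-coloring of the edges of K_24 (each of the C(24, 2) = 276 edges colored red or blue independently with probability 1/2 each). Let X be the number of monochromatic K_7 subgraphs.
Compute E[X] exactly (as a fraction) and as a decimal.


Let X = Σ_S X_S over the C(24, 7) = 346104 subsets S of size 7, where X_S = 1 if the K_7 on S is monochromatic.
For a fixed S, the K_7 on S has C(7, 2) = 21 edges. P[all 21 edges red] = (1/2)^21, and likewise for blue, so P[monochromatic] = 2·(1/2)^21 = 2^{1 − 21} = 1/1048576.
Summing: E[X] = C(24, 7) · 2^{1 − 21} = 346104 · 1/1048576 = 43263/131072.
Numerically: E[X] ≈ 0.3301.

E[X] = C(24,7)·2^(1−C(7,2)) = 43263/131072 ≈ 0.3301.


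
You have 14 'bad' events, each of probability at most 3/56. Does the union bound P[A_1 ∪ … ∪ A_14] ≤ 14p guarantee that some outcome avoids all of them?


Union bound: P[∪_{i=1}^{14} A_i] ≤ Σ_i P[A_i] ≤ 14·p = 14·(3/56) = 3/4.
Numerically: 3/4 ≈ 0.7500.
Is 3/4 < 1? YES.
Since P[∪ A_i] ≤ 3/4 < 1, the complement has P[∩ A_i^c] ≥ 1 − 3/4 = 1/4 > 0, so some outcome avoids every A_i.

14·p = 3/4 ≈ 0.7500; existence CERTIFIED by the union bound.


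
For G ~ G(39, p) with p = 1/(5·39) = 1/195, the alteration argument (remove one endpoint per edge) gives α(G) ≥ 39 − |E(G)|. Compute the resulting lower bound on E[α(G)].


E[|E(G)|] = C(39, 2)·p = 741 · (1/195) = 19/5.
E[α(G)] ≥ n − E[|E(G)|] = 39 − 19/5 = 176/5.
Numerically: ≈ 35.200.
(This is only a lower bound; the true E[α(G)] may be larger.)

E[α(G)] ≥ 176/5 ≈ 35.200.


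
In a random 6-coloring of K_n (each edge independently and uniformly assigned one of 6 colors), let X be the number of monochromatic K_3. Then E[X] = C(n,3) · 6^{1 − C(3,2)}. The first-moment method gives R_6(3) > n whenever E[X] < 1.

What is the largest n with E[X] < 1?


We need C(n, 3) · 6^{1 − 3} < 1, i.e. C(n, 3) < 6^{3 − 1} = 36.
Check values of n near the boundary:
  n = 6: C(6, 3) = 20; 20 < 36? YES
  n = 7: C(7, 3) = 35; 35 < 36? YES
  n = 8: C(8, 3) = 56; 56 < 36? NO
  n = 9: C(9, 3) = 84; 84 < 36? NO
  n = 10: C(10, 3) = 120; 120 < 36? NO
The largest n with C(n, 3) < 36 is n = 7 (where E[X] = 35/36 ≈ 0.9722). Hence R_6(3) > 7, i.e. R_6(3) ≥ 8.

Largest n = 7; hence R_6(3) > 7.


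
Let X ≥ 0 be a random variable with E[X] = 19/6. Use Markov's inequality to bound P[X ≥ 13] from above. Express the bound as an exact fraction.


μ = E[X] = 19/6, a = 13.
Markov: P[X ≥ 13] ≤ μ/a = (19/6)/13 = 19/78.
Numerically: ≈ 0.24359.
(Since a = 13 > μ = 3.16667, the bound 19/78 is < 1 and informative.)

P[X ≥ 13] ≤ 19/78 ≈ 0.24359.


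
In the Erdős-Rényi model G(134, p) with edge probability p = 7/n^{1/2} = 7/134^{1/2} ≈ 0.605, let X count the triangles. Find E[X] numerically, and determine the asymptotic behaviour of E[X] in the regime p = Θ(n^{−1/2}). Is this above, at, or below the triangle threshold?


Number of potential triangles: C(134, 3) = 392084.
Each occurs with probability p³ ≈ (0.605)³ ≈ 2.21125e-01.
By linearity: E[X] = C(134, 3)·p³ ≈ 392084 · 2.21125e-01 ≈ 86699.390.
Since α = 1/2 < 1, p = c/n^{1/2} ≫ 1/n is above the triangle threshold p ~ 1/n. Asymptotically E[X] ~ (c³/6)·n^{3(1−α)} = (7³/6)·n^{1.5} → ∞; triangles are abundant w.h.p.

E[X] ≈ 86699.390; in regime p = Θ(1/n^{1/2}) E[X] diverges (above the triangle threshold p ~ 1/n).


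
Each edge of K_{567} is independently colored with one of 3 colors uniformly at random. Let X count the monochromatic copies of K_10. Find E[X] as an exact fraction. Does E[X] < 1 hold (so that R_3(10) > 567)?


E[X] = C(567, 10) · 3^{1 − 45} = 873787071273467749398 · 3^{−44} = 873787071273467749398/984770902183611232881.
As a reduced fraction: E[X] = 10787494707079848758/12157665459056928801 ≈ 0.887300.
Is E[X] < 1? YES.
Since E[X] < 1, there exists a 3-coloring of K_{567} with no monochromatic K_10; hence R_3(10) > 567.

E[X] = 10787494707079848758/12157665459056928801 ≈ 0.887300; E[X] < 1, so R_3(10) > 567.


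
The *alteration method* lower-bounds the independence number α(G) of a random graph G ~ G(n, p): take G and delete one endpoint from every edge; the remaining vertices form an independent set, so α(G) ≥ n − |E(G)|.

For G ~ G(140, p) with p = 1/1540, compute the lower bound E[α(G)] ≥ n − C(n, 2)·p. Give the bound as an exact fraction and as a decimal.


E[|E(G)|] = C(140, 2)·p = 9730 · (1/1540) = 139/22.
E[α(G)] ≥ n − E[|E(G)|] = 140 − 139/22 = 2941/22.
Numerically: ≈ 133.681818.
(This is only a lower bound; the true E[α(G)] may be larger.)

E[α(G)] ≥ 2941/22 ≈ 133.681818.


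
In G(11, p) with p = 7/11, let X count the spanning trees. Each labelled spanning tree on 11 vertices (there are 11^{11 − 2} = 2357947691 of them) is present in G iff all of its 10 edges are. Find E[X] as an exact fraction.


K_11 has 11^{11 − 2} = 2357947691 labelled spanning trees.
For each such spanning tree H, let X_H = 1 if all 10 edges of H are present in G. Then P[X_H = 1] = p^{10} = (7/11)^{10} = 282475249/25937424601.
By linearity: E[X] = Σ_H E[X_H] = 2357947691 · p^{10} = 2357947691 · 282475249/25937424601 = 282475249/11.
Numerically: E[X] ≈ 2.568e+07.

E[X] = 2357947691 · (7/11)^{10} = 282475249/11 ≈ 2.568e+07.


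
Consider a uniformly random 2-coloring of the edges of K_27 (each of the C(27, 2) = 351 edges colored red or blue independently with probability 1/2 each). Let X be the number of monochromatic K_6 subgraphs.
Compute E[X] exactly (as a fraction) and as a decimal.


Let X = Σ_S X_S over the C(27, 6) = 296010 subsets S of size 6, where X_S = 1 if the K_6 on S is monochromatic.
For a fixed S, the K_6 on S has C(6, 2) = 15 edges. P[all 15 edges red] = (1/2)^15, and likewise for blue, so P[monochromatic] = 2·(1/2)^15 = 2^{1 − 15} = 1/16384.
By linearity: E[X] = C(27, 6) · 2^{1 − 15} = 296010 · 1/16384 = 148005/8192.
Numerically: E[X] ≈ 18.067017.

E[X] = C(27,6)·2^(1−C(6,2)) = 148005/8192 ≈ 18.067017.


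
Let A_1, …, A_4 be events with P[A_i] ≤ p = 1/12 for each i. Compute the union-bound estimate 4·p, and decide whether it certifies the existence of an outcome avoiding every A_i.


Union bound: P[∪_{i=1}^{4} A_i] ≤ Σ_i P[A_i] ≤ 4·p = 4·(1/12) = 1/3.
Numerically: 1/3 ≈ 0.3333333.
Is 1/3 < 1? YES.
Since P[∪ A_i] ≤ 1/3 < 1, the complement has P[∩ A_i^c] ≥ 1 − 1/3 = 2/3 > 0, so some outcome avoids every A_i.

4·p = 1/3 ≈ 0.3333333; existence CERTIFIED by the union bound.


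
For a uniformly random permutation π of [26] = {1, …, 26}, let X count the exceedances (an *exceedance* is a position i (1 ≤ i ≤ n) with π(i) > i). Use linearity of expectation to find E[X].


Write X = Σ_{i=1}^{26} X_i, where X_i = 1_{π(i) > i}.
For each fixed i, π(i) is uniform over {1, …, 26} (marginal of a uniform permutation), so P[π(i) > i] = (n − i)/n. Summing: Σ_{i=1}^{26} (n − i)/n = (0 + 1 + … + 25)/26 = 26(26 − 1)/(2·26) = (26 − 1)/2.
Hence E[X] = Σ_{i=1}^{26} (26 − i)/26 = 25/2 ≈ 12.500.

E[X] = 25/2 = 12.500.


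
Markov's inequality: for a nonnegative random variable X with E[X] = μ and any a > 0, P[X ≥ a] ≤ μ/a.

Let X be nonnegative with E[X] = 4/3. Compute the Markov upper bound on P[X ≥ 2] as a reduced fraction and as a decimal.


μ = E[X] = 4/3, a = 2.
Markov: P[X ≥ 2] ≤ μ/a = (4/3)/2 = 2/3.
Numerically: ≈ 0.666667.
(Since a = 2 > μ = 1.333333, the bound 2/3 is < 1 and informative.)

P[X ≥ 2] ≤ 2/3 ≈ 0.666667.


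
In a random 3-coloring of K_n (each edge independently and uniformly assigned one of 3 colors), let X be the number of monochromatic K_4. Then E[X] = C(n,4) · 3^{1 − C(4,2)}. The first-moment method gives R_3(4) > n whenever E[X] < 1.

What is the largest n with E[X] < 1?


We need C(n, 4) · 3^{1 − 6} < 1, i.e. C(n, 4) < 3^{6 − 1} = 243.
Check values of n near the boundary:
  n = 6: C(6, 4) = 15; 15 < 243? YES
  n = 7: C(7, 4) = 35; 35 < 243? YES
  n = 8: C(8, 4) = 70; 70 < 243? YES
  n = 9: C(9, 4) = 126; 126 < 243? YES
  n = 10: C(10, 4) = 210; 210 < 243? YES
  n = 11: C(11, 4) = 330; 330 < 243? NO
  n = 12: C(12, 4) = 495; 495 < 243? NO
  n = 13: C(13, 4) = 715; 715 < 243? NO
The largest n with C(n, 4) < 243 is n = 10 (where E[X] = 70/81 ≈ 0.8641975). Hence R_3(4) > 10, i.e. R_3(4) ≥ 11.

Largest n = 10; hence R_3(4) > 10.


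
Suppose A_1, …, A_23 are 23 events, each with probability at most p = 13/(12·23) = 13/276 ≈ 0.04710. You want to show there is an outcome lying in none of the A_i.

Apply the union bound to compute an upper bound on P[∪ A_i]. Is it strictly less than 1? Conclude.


Union bound: P[∪_{i=1}^{23} A_i] ≤ Σ_i P[A_i] ≤ 23·p = 23·(13/276) = 13/12.
Numerically: 13/12 ≈ 1.08333.
Is 13/12 < 1? NO.
Since the bound 13/12 is ≥ 1, the union bound is uninformative here; it does NOT by itself certify existence.

23·p = 13/12 ≈ 1.08333; existence NOT certified by the union bound.


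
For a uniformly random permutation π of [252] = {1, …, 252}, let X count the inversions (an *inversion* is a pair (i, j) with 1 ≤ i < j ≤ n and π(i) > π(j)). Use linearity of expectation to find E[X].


Write X = Σ X_I over the C(252, 2) = 31626 pairs i < j, with X_I the indicator of one inversion.
There are 31626 indicators.
For each fixed pair i < j, the values π(i) and π(j) are two distinct elements of {1, …, 252} in uniformly random order; by symmetry P[π(i) > π(j)] = 1/2.
By linearity: E[X] = 31626 · (1/2) = C(252, 2) · (1/2) = 31626/2 = 15813 ≈ 15813.000000.

E[X] = 15813 = 15813.000000.


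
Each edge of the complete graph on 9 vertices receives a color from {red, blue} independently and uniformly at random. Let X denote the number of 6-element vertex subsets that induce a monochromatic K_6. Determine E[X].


Let X = Σ_S X_S over the C(9, 6) = 84 subsets S of size 6, where X_S = 1 if the K_6 on S is monochromatic.
For a fixed S, the K_6 on S has C(6, 2) = 15 edges. P[all 15 edges red] = (1/2)^15, and likewise for blue, so P[monochromatic] = 2·(1/2)^15 = 2^{1 − 15} = 1/16384.
By linearity: E[X] = C(9, 6) · 2^{1 − 15} = 84 · 1/16384 = 21/4096.
Numerically: E[X] ≈ 0.00513.

E[X] = C(9,6)·2^(1−C(6,2)) = 21/4096 ≈ 0.00513.


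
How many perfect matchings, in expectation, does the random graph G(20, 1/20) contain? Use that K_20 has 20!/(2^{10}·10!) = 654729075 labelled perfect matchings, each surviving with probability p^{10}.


K_20 has 20!/(2^{10}·10!) = 654729075 labelled perfect matchings.
For each such perfect matching H, let X_H = 1 if all 10 edges of H are present in G. Then P[X_H = 1] = p^{10} = (1/20)^{10} = 1/10240000000000.
Summing the indicators: E[X] = Σ_H E[X_H] = 654729075 · p^{10} = 654729075 · 1/10240000000000 = 26189163/409600000000.
Numerically: E[X] ≈ 6.394e-05.

E[X] = 654729075 · (1/20)^{10} = 26189163/409600000000 ≈ 6.394e-05.


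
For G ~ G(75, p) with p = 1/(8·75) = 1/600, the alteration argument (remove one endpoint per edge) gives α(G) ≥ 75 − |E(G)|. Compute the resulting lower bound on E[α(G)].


E[|E(G)|] = C(75, 2)·p = 2775 · (1/600) = 37/8.
E[α(G)] ≥ n − E[|E(G)|] = 75 − 37/8 = 563/8.
Numerically: ≈ 70.375.
(This is only a lower bound; the true E[α(G)] may be larger.)

E[α(G)] ≥ 563/8 ≈ 70.375.


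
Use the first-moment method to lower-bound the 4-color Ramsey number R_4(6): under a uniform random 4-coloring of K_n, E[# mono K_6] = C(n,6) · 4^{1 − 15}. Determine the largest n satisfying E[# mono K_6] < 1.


We need C(n, 6) · 4^{1 − 15} < 1, i.e. C(n, 6) < 4^{15 − 1} = 268435456.
Check values of n near the boundary:
  n = 75: C(75, 6) = 201359550; 201359550 < 268435456? YES
  n = 76: C(76, 6) = 218618940; 218618940 < 268435456? YES
  n = 77: C(77, 6) = 237093780; 237093780 < 268435456? YES
  n = 78: C(78, 6) = 256851595; 256851595 < 268435456? YES
  n = 79: C(79, 6) = 277962685; 277962685 < 268435456? NO
The largest n with C(n, 6) < 268435456 is n = 78 (where E[X] = 256851595/268435456 ≈ 0.9568). Hence R_4(6) > 78, i.e. R_4(6) ≥ 79.

Largest n = 78; hence R_4(6) > 78.


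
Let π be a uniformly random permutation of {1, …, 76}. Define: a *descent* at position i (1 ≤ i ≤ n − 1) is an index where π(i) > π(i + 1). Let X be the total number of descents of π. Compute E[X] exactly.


Write X = Σ X_I over i = 1, …, 75, with X_I the indicator of one descent.
There are 75 indicators.
For each fixed i, the pair (π(i), π(i+1)) is a uniformly random ordered pair of distinct values from {1, …, 76}; by symmetry P[π(i) > π(i+1)] = 1/2.
By linearity: E[X] = 75 · (1/2) = (76 − 1) · (1/2) = 75/2 ≈ 37.5000.

E[X] = 75/2 = 37.5000.


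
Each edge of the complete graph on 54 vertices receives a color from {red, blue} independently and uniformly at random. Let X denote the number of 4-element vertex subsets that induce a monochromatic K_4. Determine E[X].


Let X = Σ_S X_S over the C(54, 4) = 316251 subsets S of size 4, where X_S = 1 if the K_4 on S is monochromatic.
For a fixed S, the K_4 on S has C(4, 2) = 6 edges. P[all 6 edges red] = (1/2)^6, and likewise for blue, so P[monochromatic] = 2·(1/2)^6 = 2^{1 − 6} = 1/32.
Summing: E[X] = C(54, 4) · 2^{1 − 6} = 316251 · 1/32 = 316251/32.
Numerically: E[X] ≈ 9882.843750.

E[X] = C(54,4)·2^(1−C(4,2)) = 316251/32 ≈ 9882.843750.


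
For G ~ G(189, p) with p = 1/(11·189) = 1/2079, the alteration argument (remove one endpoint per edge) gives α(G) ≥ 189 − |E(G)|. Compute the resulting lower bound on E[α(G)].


E[|E(G)|] = C(189, 2)·p = 17766 · (1/2079) = 94/11.
E[α(G)] ≥ n − E[|E(G)|] = 189 − 94/11 = 1985/11.
Numerically: ≈ 180.454545.
(This is only a lower bound; the true E[α(G)] may be larger.)

E[α(G)] ≥ 1985/11 ≈ 180.454545.


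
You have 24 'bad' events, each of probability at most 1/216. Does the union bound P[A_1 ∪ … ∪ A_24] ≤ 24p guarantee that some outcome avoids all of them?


Union bound: P[∪_{i=1}^{24} A_i] ≤ Σ_i P[A_i] ≤ 24·p = 24·(1/216) = 1/9.
Numerically: 1/9 ≈ 0.11111.
Is 1/9 < 1? YES.
Since P[∪ A_i] ≤ 1/9 < 1, the complement has P[∩ A_i^c] ≥ 1 − 1/9 = 8/9 > 0, so some outcome avoids every A_i.

24·p = 1/9 ≈ 0.11111; existence CERTIFIED by the union bound.


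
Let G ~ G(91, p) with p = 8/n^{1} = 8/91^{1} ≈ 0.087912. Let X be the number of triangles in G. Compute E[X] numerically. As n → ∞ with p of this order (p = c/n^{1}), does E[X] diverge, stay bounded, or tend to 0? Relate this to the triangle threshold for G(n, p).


Number of potential triangles: C(91, 3) = 121485.
Each occurs with probability p³ ≈ (0.087912)³ ≈ 6.7943167e-04.
By linearity: E[X] = C(91, 3)·p³ ≈ 121485 · 6.7943167e-04 ≈ 82.54076.
Here α = 1, so p = 8/n is exactly at the triangle threshold p ~ 1/n. Asymptotically E[X] → c³/6 = 8³/6 = 256/3 ≈ 85.33333, a bounded constant. In this regime the triangle count is asymptotically Poisson(c³/6).

E[X] ≈ 82.54076; in regime p = Θ(1/n^{1}) E[X] stays bounded (at the triangle threshold p ~ 1/n).


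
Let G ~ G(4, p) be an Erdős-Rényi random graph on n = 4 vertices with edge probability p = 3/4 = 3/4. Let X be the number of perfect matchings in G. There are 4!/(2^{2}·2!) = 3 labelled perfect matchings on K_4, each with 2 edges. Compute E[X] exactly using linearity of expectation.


K_4 has 4!/(2^{2}·2!) = 3 labelled perfect matchings.
For each such perfect matching H, let X_H = 1 if all 2 edges of H are present in G. Then P[X_H = 1] = p^{2} = (3/4)^{2} = 9/16.
Summing the indicators: E[X] = Σ_H E[X_H] = 3 · p^{2} = 3 · 9/16 = 27/16.
Numerically: E[X] ≈ 1.6875.

E[X] = 3 · (3/4)^{2} = 27/16 ≈ 1.6875.


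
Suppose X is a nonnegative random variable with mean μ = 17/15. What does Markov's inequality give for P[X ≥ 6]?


μ = E[X] = 17/15, a = 6.
Markov: P[X ≥ 6] ≤ μ/a = (17/15)/6 = 17/90.
Numerically: ≈ 0.18889.
(Since a = 6 > μ = 1.13333, the bound 17/90 is < 1 and informative.)

P[X ≥ 6] ≤ 17/90 ≈ 0.18889.


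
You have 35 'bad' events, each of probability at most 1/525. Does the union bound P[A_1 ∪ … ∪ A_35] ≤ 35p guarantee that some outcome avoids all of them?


Union bound: P[∪_{i=1}^{35} A_i] ≤ Σ_i P[A_i] ≤ 35·p = 35·(1/525) = 1/15.
Numerically: 1/15 ≈ 0.0666667.
Is 1/15 < 1? YES.
Since P[∪ A_i] ≤ 1/15 < 1, the complement has P[∩ A_i^c] ≥ 1 − 1/15 = 14/15 > 0, so some outcome avoids every A_i.

35·p = 1/15 ≈ 0.0666667; existence CERTIFIED by the union bound.


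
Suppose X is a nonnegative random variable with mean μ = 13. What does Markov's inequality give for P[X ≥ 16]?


μ = E[X] = 13, a = 16.
Markov: P[X ≥ 16] ≤ μ/a = (13)/16 = 13/16.
Numerically: ≈ 0.812500.
(Since a = 16 > μ = 13.000000, the bound 13/16 is < 1 and informative.)

P[X ≥ 16] ≤ 13/16 ≈ 0.812500.


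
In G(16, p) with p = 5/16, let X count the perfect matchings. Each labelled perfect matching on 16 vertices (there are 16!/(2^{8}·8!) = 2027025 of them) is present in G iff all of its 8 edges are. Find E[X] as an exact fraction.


K_16 has 16!/(2^{8}·8!) = 2027025 labelled perfect matchings.
For each such perfect matching H, let X_H = 1 if all 8 edges of H are present in G. Then P[X_H = 1] = p^{8} = (5/16)^{8} = 390625/4294967296.
Summing the indicators: E[X] = Σ_H E[X_H] = 2027025 · p^{8} = 2027025 · 390625/4294967296 = 791806640625/4294967296.
Numerically: E[X] ≈ 184.357.

E[X] = 2027025 · (5/16)^{8} = 791806640625/4294967296 ≈ 184.357.


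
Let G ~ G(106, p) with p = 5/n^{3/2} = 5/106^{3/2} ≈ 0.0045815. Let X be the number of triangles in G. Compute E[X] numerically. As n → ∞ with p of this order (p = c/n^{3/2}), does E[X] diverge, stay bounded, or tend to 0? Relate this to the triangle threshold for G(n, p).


Number of potential triangles: C(106, 3) = 192920.
Each occurs with probability p³ ≈ (0.0045815)³ ≈ 9.6168672e-08.
By linearity: E[X] = C(106, 3)·p³ ≈ 192920 · 9.6168672e-08 ≈ 0.01855.
Since α = 3/2 > 1, p = c/n^{3/2} = o(1/n) is below the triangle threshold p ~ 1/n. Asymptotically E[X] ~ (c³/6)·n^{3(1−α)} = (5³/6)·n^{-1.5} → 0, so by Markov's inequality G has no triangles w.h.p.

E[X] ≈ 0.01855; in regime p = Θ(1/n^{3/2}) E[X] tends to 0 (below the triangle threshold p ~ 1/n).


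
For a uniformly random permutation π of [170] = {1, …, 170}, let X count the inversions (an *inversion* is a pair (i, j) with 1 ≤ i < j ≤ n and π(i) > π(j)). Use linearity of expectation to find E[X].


Write X = Σ X_I over the C(170, 2) = 14365 pairs i < j, with X_I the indicator of one inversion.
There are 14365 indicators.
For each fixed pair i < j, the values π(i) and π(j) are two distinct elements of {1, …, 170} in uniformly random order; by symmetry P[π(i) > π(j)] = 1/2.
By linearity: E[X] = 14365 · (1/2) = C(170, 2) · (1/2) = 14365/2 = 14365/2 ≈ 7182.500000.

E[X] = 14365/2 = 7182.500000.
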